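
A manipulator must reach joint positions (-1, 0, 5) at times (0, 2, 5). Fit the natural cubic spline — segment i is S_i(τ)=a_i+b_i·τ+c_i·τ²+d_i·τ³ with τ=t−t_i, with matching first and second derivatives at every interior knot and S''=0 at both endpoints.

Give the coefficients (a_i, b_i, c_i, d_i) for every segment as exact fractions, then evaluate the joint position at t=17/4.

Δ: Δ0=1/2, Δ1=5/3
row 1: diag=10, rhs=7; c'=3/10, d'=7/10
back: M1=7/10
M: M0=0, M1=7/10, M2=0
seg 0: a=-1, c=M0/2=0, d=(M1−M0)/(6·2)=7/120, b=Δ0−h0·(2M0+M1)/6=4/15
seg 1: a=0, c=M1/2=7/20, d=(M2−M1)/(6·3)=-7/180, b=Δ1−h1·(2M1+M2)/6=29/30
t_q=17/4 → seg 1, τ=9/4; S=0+29/30·τ+7/20·τ²+-7/180·τ³=897/256

  seg 0: a=-1 b=4/15 c=0 d=7/120
  seg 1: a=0 b=29/30 c=7/20 d=-7/180
S(17/4) = 897/256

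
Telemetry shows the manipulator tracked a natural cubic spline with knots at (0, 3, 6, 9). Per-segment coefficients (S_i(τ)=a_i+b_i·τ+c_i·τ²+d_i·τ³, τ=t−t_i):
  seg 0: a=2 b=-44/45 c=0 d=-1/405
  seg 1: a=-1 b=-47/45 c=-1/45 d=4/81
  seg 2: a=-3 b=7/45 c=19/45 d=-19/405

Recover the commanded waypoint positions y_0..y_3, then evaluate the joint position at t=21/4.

y_0 = S_0(0) = a_0 = 2
y_1 = S_1(0) = a_1 = -1
y_2 = S_2(0) = a_2 = -3
y_3 = S_2(3) = 0
t_q=21/4 is in segment 1 (τ=9/4); S_1(τ)=-29/10

y_0=2 y_1=-1 y_2=-3 y_3=0
S(21/4) = -29/10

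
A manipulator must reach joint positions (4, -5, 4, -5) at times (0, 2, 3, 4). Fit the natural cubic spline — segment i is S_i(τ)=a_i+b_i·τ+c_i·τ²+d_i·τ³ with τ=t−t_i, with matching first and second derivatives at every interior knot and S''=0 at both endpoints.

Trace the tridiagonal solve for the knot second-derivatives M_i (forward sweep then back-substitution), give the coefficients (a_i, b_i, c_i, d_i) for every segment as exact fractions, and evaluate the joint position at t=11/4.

Δ: Δ0=-9/2, Δ1=9, Δ2=-9
row 1: diag=6, rhs=81; c'=1/6, d'=27/2
row 2: denom=4−1·1/6=23/6; d'=(-108−1·27/2)/(23/6)=-729/23
back: M2=-729/23
back: M1=27/2−1/6·-729/23=432/23
M: M0=0, M1=432/23, M2=-729/23, M3=0
seg 0: a=4, c=M0/2=0, d=(M1−M0)/(6·2)=36/23, b=Δ0−h0·(2M0+M1)/6=-495/46
seg 1: a=-5, c=M1/2=216/23, d=(M2−M1)/(6·1)=-387/46, b=Δ1−h1·(2M1+M2)/6=369/46
seg 2: a=4, c=M2/2=-729/46, d=(M3−M2)/(6·1)=243/46, b=Δ2−h2·(2M2+M3)/6=36/23
t_q=11/4 → seg 1, τ=3/4; S=-5+369/46·τ+216/23·τ²+-387/46·τ³=8095/2944

  seg 0: a=4 b=-495/46 c=0 d=36/23
  seg 1: a=-5 b=369/46 c=216/23 d=-387/46
  seg 2: a=4 b=36/23 c=-729/46 d=243/46
S(11/4) = 8095/2944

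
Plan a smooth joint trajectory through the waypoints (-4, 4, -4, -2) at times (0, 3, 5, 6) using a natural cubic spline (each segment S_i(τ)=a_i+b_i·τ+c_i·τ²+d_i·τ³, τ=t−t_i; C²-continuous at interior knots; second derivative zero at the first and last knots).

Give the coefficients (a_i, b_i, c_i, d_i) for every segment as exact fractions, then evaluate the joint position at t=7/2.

Δ: Δ0=8/3, Δ1=-4, Δ2=2
row 1: diag=10, rhs=-40; c'=1/5, d'=-4
row 2: denom=6−2·1/5=28/5; d'=(36−2·-4)/(28/5)=55/7
back: M2=55/7
back: M1=-4−1/5·55/7=-39/7
M: M0=0, M1=-39/7, M2=55/7, M3=0
seg 0: a=-4, c=M0/2=0, d=(M1−M0)/(6·3)=-13/42, b=Δ0−h0·(2M0+M1)/6=229/42
seg 1: a=4, c=M1/2=-39/14, d=(M2−M1)/(6·2)=47/42, b=Δ1−h1·(2M1+M2)/6=-61/21
seg 2: a=-4, c=M2/2=55/14, d=(M3−M2)/(6·1)=-55/42, b=Δ2−h2·(2M2+M3)/6=-13/21
t_q=7/2 → seg 1, τ=1/2; S=4+-61/21·τ+-39/14·τ²+47/42·τ³=223/112

  seg 0: a=-4 b=229/42 c=0 d=-13/42
  seg 1: a=4 b=-61/21 c=-39/14 d=47/42
  seg 2: a=-4 b=-13/21 c=55/14 d=-55/42
S(7/2) = 223/112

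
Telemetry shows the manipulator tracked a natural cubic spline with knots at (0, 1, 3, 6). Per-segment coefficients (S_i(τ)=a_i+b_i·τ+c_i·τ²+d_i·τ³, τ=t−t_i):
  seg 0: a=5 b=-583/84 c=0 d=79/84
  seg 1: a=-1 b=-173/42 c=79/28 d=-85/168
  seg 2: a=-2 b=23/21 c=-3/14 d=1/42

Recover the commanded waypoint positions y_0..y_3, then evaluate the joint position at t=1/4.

y_0 = S_0(0) = a_0 = 5
y_1 = S_1(0) = a_1 = -1
y_2 = S_2(0) = a_2 = -2
y_3 = S_2(3) = 0
t_q=1/4 is in segment 0 (τ=1/4); S_0(τ)=5877/1792

y_0=5 y_1=-1 y_2=-2 y_3=0
S(1/4) = 5877/1792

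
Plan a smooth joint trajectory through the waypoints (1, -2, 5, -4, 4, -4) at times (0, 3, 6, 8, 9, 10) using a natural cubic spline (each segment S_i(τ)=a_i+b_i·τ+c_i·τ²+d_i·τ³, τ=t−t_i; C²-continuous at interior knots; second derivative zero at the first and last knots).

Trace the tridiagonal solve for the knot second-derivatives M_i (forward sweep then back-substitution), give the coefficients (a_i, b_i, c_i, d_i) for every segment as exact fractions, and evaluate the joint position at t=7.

Δ: Δ0=-1, Δ1=7/3, Δ2=-9/2, Δ3=8, Δ4=-8
row 1: diag=12, rhs=20; c'=1/4, d'=5/3
row 2: denom=10−3·1/4=37/4; d'=(-41−3·5/3)/(37/4)=-184/37
row 3: denom=6−2·8/37=206/37; d'=(75−2·-184/37)/(206/37)=3143/206
row 4: denom=4−1·37/206=787/206; d'=(-96−1·3143/206)/(787/206)=-22919/787
back: M4=-22919/787
back: M3=3143/206−37/206·-22919/787=16124/787
back: M2=-184/37−8/37·16124/787=-7400/787
back: M1=5/3−1/4·-7400/787=9485/2361
M: M0=0, M1=9485/2361, M2=-7400/787, M3=16124/787, M4=-22919/787, M5=0
seg 0: a=1, c=M0/2=0, d=(M1−M0)/(6·3)=9485/42498, b=Δ0−h0·(2M0+M1)/6=-14207/4722
seg 1: a=-2, c=M1/2=9485/4722, d=(M2−M1)/(6·3)=-31685/42498, b=Δ1−h1·(2M1+M2)/6=7124/2361
seg 2: a=5, c=M2/2=-3700/787, d=(M3−M2)/(6·2)=5881/2361, b=Δ2−h2·(2M2+M3)/6=-23897/4722
seg 3: a=-4, c=M3/2=8062/787, d=(M4−M3)/(6·1)=-39043/4722, b=Δ3−h3·(2M3+M4)/6=28447/4722
seg 4: a=4, c=M4/2=-22919/1574, d=(M5−M4)/(6·1)=22919/4722, b=Δ4−h4·(2M4+M5)/6=4031/2361
t_q=7 → seg 2, τ=1; S=5+-23897/4722·τ+-3700/787·τ²+5881/2361·τ³=-3575/1574

  seg 0: a=1 b=-14207/4722 c=0 d=9485/42498
  seg 1: a=-2 b=7124/2361 c=9485/4722 d=-31685/42498
  seg 2: a=5 b=-23897/4722 c=-3700/787 d=5881/2361
  seg 3: a=-4 b=28447/4722 c=8062/787 d=-39043/4722
  seg 4: a=4 b=4031/2361 c=-22919/1574 d=22919/4722
S(7) = -3575/1574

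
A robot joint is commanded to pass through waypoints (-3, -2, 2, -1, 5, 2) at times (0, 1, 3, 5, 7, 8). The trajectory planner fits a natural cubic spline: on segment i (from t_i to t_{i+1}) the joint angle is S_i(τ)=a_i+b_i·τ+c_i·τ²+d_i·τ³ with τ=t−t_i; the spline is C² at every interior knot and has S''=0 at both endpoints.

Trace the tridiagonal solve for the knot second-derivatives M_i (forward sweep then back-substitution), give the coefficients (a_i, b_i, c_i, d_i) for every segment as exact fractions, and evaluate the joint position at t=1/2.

Δ: Δ0=1, Δ1=2, Δ2=-3/2, Δ3=3, Δ4=-3
row 1: diag=6, rhs=6; c'=1/3, d'=1
row 2: denom=8−2·1/3=22/3; d'=(-21−2·1)/(22/3)=-69/22
row 3: denom=8−2·3/11=82/11; d'=(27−2·-69/22)/(82/11)=183/41
row 4: denom=6−2·11/41=224/41; d'=(-36−2·183/41)/(224/41)=-921/112
back: M4=-921/112
back: M3=183/41−11/41·-921/112=747/112
back: M2=-69/22−3/11·747/112=-555/112
back: M1=1−1/3·-555/112=297/112
M: M0=0, M1=297/112, M2=-555/112, M3=747/112, M4=-921/112, M5=0
seg 0: a=-3, c=M0/2=0, d=(M1−M0)/(6·1)=99/224, b=Δ0−h0·(2M0+M1)/6=125/224
seg 1: a=-2, c=M1/2=297/224, d=(M2−M1)/(6·2)=-71/112, b=Δ1−h1·(2M1+M2)/6=211/112
seg 2: a=2, c=M2/2=-555/224, d=(M3−M2)/(6·2)=31/32, b=Δ2−h2·(2M2+M3)/6=-47/112
seg 3: a=-1, c=M3/2=747/224, d=(M4−M3)/(6·2)=-139/112, b=Δ3−h3·(2M3+M4)/6=145/112
seg 4: a=5, c=M4/2=-921/224, d=(M5−M4)/(6·1)=307/224, b=Δ4−h4·(2M4+M5)/6=-29/112
t_q=1/2 → seg 0, τ=1/2; S=-3+125/224·τ+0·τ²+99/224·τ³=-4777/1792

  seg 0: a=-3 b=125/224 c=0 d=99/224
  seg 1: a=-2 b=211/112 c=297/224 d=-71/112
  seg 2: a=2 b=-47/112 c=-555/224 d=31/32
  seg 3: a=-1 b=145/112 c=747/224 d=-139/112
  seg 4: a=5 b=-29/112 c=-921/224 d=307/224
S(1/2) = -4777/1792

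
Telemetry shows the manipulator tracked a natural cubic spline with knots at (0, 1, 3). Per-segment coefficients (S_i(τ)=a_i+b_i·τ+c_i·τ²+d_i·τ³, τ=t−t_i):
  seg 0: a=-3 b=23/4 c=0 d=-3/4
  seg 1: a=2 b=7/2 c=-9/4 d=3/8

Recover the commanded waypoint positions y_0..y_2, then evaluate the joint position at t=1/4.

y_0 = S_0(0) = a_0 = -3
y_1 = S_1(0) = a_1 = 2
y_2 = S_1(2) = 3
t_q=1/4 is in segment 0 (τ=1/4); S_0(τ)=-403/256

y_0=-3 y_1=2 y_2=3
S(1/4) = -403/256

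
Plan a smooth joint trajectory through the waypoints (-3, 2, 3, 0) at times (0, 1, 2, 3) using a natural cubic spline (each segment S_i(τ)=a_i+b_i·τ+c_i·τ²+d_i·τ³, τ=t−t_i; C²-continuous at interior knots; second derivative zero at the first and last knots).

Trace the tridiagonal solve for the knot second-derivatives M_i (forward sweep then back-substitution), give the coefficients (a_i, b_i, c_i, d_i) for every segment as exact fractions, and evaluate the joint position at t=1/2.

  seg 0: a=-3 b=29/5 c=0 d=-4/5
  seg 1: a=2 b=17/5 c=-12/5 d=0
  seg 2: a=3 b=-7/5 c=-12/5 d=4/5
S(1/2) = -1/5

Δ: Δ0=5, Δ1=1, Δ2=-3
row 1: diag=4, rhs=-24; c'=1/4, d'=-6
row 2: denom=4−1·1/4=15/4; d'=(-24−1·-6)/(15/4)=-24/5
back: M2=-24/5
back: M1=-6−1/4·-24/5=-24/5
M: M0=0, M1=-24/5, M2=-24/5, M3=0
seg 0: a=-3, c=M0/2=0, d=(M1−M0)/(6·1)=-4/5, b=Δ0−h0·(2M0+M1)/6=29/5
seg 1: a=2, c=M1/2=-12/5, d=(M2−M1)/(6·1)=0, b=Δ1−h1·(2M1+M2)/6=17/5
seg 2: a=3, c=M2/2=-12/5, d=(M3−M2)/(6·1)=4/5, b=Δ2−h2·(2M2+M3)/6=-7/5
t_q=1/2 → seg 0, τ=1/2; S=-3+29/5·τ+0·τ²+-4/5·τ³=-1/5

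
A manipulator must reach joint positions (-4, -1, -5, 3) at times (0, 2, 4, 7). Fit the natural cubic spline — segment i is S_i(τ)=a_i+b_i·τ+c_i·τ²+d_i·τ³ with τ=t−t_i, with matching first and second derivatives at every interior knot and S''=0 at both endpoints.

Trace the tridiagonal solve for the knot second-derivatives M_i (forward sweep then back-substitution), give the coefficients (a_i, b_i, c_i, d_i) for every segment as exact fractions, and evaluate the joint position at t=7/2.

Δ: Δ0=3/2, Δ1=-2, Δ2=8/3
row 1: diag=8, rhs=-21; c'=1/4, d'=-21/8
row 2: denom=10−2·1/4=19/2; d'=(28−2·-21/8)/(19/2)=7/2
back: M2=7/2
back: M1=-21/8−1/4·7/2=-7/2
M: M0=0, M1=-7/2, M2=7/2, M3=0
seg 0: a=-4, c=M0/2=0, d=(M1−M0)/(6·2)=-7/24, b=Δ0−h0·(2M0+M1)/6=8/3
seg 1: a=-1, c=M1/2=-7/4, d=(M2−M1)/(6·2)=7/12, b=Δ1−h1·(2M1+M2)/6=-5/6
seg 2: a=-5, c=M2/2=7/4, d=(M3−M2)/(6·3)=-7/36, b=Δ2−h2·(2M2+M3)/6=-5/6
t_q=7/2 → seg 1, τ=3/2; S=-1+-5/6·τ+-7/4·τ²+7/12·τ³=-135/32

  seg 0: a=-4 b=8/3 c=0 d=-7/24
  seg 1: a=-1 b=-5/6 c=-7/4 d=7/12
  seg 2: a=-5 b=-5/6 c=7/4 d=-7/36
S(7/2) = -135/32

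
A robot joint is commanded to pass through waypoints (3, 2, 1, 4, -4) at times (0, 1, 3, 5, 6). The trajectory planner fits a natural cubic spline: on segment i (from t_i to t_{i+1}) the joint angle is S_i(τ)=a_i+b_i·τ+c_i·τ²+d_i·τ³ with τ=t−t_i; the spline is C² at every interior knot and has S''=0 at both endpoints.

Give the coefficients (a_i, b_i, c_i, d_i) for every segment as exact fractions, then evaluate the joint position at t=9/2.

Δ: Δ0=-1, Δ1=-1/2, Δ2=3/2, Δ3=-8
row 1: diag=6, rhs=3; c'=1/3, d'=1/2
row 2: denom=8−2·1/3=22/3; d'=(12−2·1/2)/(22/3)=3/2
row 3: denom=6−2·3/11=60/11; d'=(-57−2·3/2)/(60/11)=-11
back: M3=-11
back: M2=3/2−3/11·-11=9/2
back: M1=1/2−1/3·9/2=-1
M: M0=0, M1=-1, M2=9/2, M3=-11, M4=0
seg 0: a=3, c=M0/2=0, d=(M1−M0)/(6·1)=-1/6, b=Δ0−h0·(2M0+M1)/6=-5/6
seg 1: a=2, c=M1/2=-1/2, d=(M2−M1)/(6·2)=11/24, b=Δ1−h1·(2M1+M2)/6=-4/3
seg 2: a=1, c=M2/2=9/4, d=(M3−M2)/(6·2)=-31/24, b=Δ2−h2·(2M2+M3)/6=13/6
seg 3: a=4, c=M3/2=-11/2, d=(M4−M3)/(6·1)=11/6, b=Δ3−h3·(2M3+M4)/6=-13/3
t_q=9/2 → seg 2, τ=3/2; S=1+13/6·τ+9/4·τ²+-31/24·τ³=317/64

  seg 0: a=3 b=-5/6 c=0 d=-1/6
  seg 1: a=2 b=-4/3 c=-1/2 d=11/24
  seg 2: a=1 b=13/6 c=9/4 d=-31/24
  seg 3: a=4 b=-13/3 c=-11/2 d=11/6
S(9/2) = 317/64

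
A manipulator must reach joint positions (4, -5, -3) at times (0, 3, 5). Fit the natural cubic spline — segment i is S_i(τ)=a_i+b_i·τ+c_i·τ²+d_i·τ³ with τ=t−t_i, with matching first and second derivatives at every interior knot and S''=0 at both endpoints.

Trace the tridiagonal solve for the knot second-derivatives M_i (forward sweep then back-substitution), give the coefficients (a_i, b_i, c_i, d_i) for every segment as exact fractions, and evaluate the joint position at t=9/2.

Δ: Δ0=-3, Δ1=1
row 1: diag=10, rhs=24; c'=1/5, d'=12/5
back: M1=12/5
M: M0=0, M1=12/5, M2=0
seg 0: a=4, c=M0/2=0, d=(M1−M0)/(6·3)=2/15, b=Δ0−h0·(2M0+M1)/6=-21/5
seg 1: a=-5, c=M1/2=6/5, d=(M2−M1)/(6·2)=-1/5, b=Δ1−h1·(2M1+M2)/6=-3/5
t_q=9/2 → seg 1, τ=3/2; S=-5+-3/5·τ+6/5·τ²+-1/5·τ³=-31/8

  seg 0: a=4 b=-21/5 c=0 d=2/15
  seg 1: a=-5 b=-3/5 c=6/5 d=-1/5
S(9/2) = -31/8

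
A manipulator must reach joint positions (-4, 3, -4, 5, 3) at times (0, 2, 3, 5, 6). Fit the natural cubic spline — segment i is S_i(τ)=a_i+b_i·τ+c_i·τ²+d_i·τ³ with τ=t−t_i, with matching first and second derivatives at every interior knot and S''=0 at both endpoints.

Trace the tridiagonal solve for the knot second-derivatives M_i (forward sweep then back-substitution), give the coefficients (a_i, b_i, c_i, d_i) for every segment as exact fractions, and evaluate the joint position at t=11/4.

  seg 0: a=-4 b=1487/186 c=0 d=-209/186
  seg 1: a=3 b=-1021/186 c=-209/31 d=973/186
  seg 2: a=-4 b=-305/93 c=555/62 d=-1883/744
  seg 3: a=5 b=401/186 c=-773/124 d=773/372
S(11/4) = -10723/3968

Δ: Δ0=7/2, Δ1=-7, Δ2=9/2, Δ3=-2
row 1: diag=6, rhs=-63; c'=1/6, d'=-21/2
row 2: denom=6−1·1/6=35/6; d'=(69−1·-21/2)/(35/6)=477/35
row 3: denom=6−2·12/35=186/35; d'=(-39−2·477/35)/(186/35)=-773/62
back: M3=-773/62
back: M2=477/35−12/35·-773/62=555/31
back: M1=-21/2−1/6·555/31=-418/31
M: M0=0, M1=-418/31, M2=555/31, M3=-773/62, M4=0
seg 0: a=-4, c=M0/2=0, d=(M1−M0)/(6·2)=-209/186, b=Δ0−h0·(2M0+M1)/6=1487/186
seg 1: a=3, c=M1/2=-209/31, d=(M2−M1)/(6·1)=973/186, b=Δ1−h1·(2M1+M2)/6=-1021/186
seg 2: a=-4, c=M2/2=555/62, d=(M3−M2)/(6·2)=-1883/744, b=Δ2−h2·(2M2+M3)/6=-305/93
seg 3: a=5, c=M3/2=-773/124, d=(M4−M3)/(6·1)=773/372, b=Δ3−h3·(2M3+M4)/6=401/186
t_q=11/4 → seg 1, τ=3/4; S=3+-1021/186·τ+-209/31·τ²+973/186·τ³=-10723/3968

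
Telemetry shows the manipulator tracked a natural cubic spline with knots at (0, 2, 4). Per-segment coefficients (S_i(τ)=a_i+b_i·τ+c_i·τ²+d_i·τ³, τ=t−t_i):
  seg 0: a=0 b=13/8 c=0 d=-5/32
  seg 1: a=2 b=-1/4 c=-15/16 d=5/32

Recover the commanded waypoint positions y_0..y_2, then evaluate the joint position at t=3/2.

y_0=0 y_1=2 y_2=-1
S(3/2) = 489/256

y_0 = S_0(0) = a_0 = 0
y_1 = S_1(0) = a_1 = 2
y_2 = S_1(2) = -1
t_q=3/2 is in segment 0 (τ=3/2); S_0(τ)=489/256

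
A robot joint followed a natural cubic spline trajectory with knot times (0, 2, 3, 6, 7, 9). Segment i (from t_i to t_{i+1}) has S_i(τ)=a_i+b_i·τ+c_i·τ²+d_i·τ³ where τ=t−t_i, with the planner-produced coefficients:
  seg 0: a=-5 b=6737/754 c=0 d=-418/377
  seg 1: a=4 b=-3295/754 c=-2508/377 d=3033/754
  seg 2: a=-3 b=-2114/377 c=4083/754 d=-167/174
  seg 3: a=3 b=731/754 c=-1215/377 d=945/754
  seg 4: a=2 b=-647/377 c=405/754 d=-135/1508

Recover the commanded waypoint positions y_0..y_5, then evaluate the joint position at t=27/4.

y_0 = S_0(0) = a_0 = -5
y_1 = S_1(0) = a_1 = 4
y_2 = S_2(0) = a_2 = -3
y_3 = S_3(0) = a_3 = 3
y_4 = S_4(0) = a_4 = 2
y_5 = S_4(2) = 0
t_q=27/4 is in segment 3 (τ=3/4); S_3(τ)=117891/48256

y_0=-5 y_1=4 y_2=-3 y_3=3 y_4=2 y_5=0
S(27/4) = 117891/48256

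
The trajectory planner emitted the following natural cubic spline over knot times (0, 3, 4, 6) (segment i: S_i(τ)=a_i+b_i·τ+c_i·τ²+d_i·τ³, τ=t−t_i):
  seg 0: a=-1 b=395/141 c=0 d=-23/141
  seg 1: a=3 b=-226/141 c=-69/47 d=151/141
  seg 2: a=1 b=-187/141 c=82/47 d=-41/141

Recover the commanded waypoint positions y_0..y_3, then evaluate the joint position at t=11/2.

y_0=-1 y_1=3 y_2=1 y_3=3
S(11/2) = 735/376

y_0 = S_0(0) = a_0 = -1
y_1 = S_1(0) = a_1 = 3
y_2 = S_2(0) = a_2 = 1
y_3 = S_2(2) = 3
t_q=11/2 is in segment 2 (τ=3/2); S_2(τ)=735/376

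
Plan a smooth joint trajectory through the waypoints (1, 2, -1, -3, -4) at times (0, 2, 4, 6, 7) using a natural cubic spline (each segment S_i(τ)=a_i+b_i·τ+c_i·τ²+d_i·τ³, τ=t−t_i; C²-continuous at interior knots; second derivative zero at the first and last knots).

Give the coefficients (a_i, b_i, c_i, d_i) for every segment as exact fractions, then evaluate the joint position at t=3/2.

Δ: Δ0=1/2, Δ1=-3/2, Δ2=-1, Δ3=-1
row 1: diag=8, rhs=-12; c'=1/4, d'=-3/2
row 2: denom=8−2·1/4=15/2; d'=(3−2·-3/2)/(15/2)=4/5
row 3: denom=6−2·4/15=82/15; d'=(0−2·4/5)/(82/15)=-12/41
back: M3=-12/41
back: M2=4/5−4/15·-12/41=36/41
back: M1=-3/2−1/4·36/41=-141/82
M: M0=0, M1=-141/82, M2=36/41, M3=-12/41, M4=0
seg 0: a=1, c=M0/2=0, d=(M1−M0)/(6·2)=-47/328, b=Δ0−h0·(2M0+M1)/6=44/41
seg 1: a=2, c=M1/2=-141/164, d=(M2−M1)/(6·2)=71/328, b=Δ1−h1·(2M1+M2)/6=-53/82
seg 2: a=-1, c=M2/2=18/41, d=(M3−M2)/(6·2)=-4/41, b=Δ2−h2·(2M2+M3)/6=-61/41
seg 3: a=-3, c=M3/2=-6/41, d=(M4−M3)/(6·1)=2/41, b=Δ3−h3·(2M3+M4)/6=-37/41
t_q=3/2 → seg 0, τ=3/2; S=1+44/41·τ+0·τ²+-47/328·τ³=5579/2624

  seg 0: a=1 b=44/41 c=0 d=-47/328
  seg 1: a=2 b=-53/82 c=-141/164 d=71/328
  seg 2: a=-1 b=-61/41 c=18/41 d=-4/41
  seg 3: a=-3 b=-37/41 c=-6/41 d=2/41
S(3/2) = 5579/2624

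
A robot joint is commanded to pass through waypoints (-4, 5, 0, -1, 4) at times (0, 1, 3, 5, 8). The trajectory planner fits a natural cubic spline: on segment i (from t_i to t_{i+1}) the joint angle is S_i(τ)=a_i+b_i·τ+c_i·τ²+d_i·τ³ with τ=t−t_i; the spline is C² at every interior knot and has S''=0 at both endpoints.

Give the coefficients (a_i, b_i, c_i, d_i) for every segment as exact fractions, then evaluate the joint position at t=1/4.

Δ: Δ0=9, Δ1=-5/2, Δ2=-1/2, Δ3=5/3
row 1: diag=6, rhs=-69; c'=1/3, d'=-23/2
row 2: denom=8−2·1/3=22/3; d'=(12−2·-23/2)/(22/3)=105/22
row 3: denom=10−2·3/11=104/11; d'=(13−2·105/22)/(104/11)=19/52
back: M3=19/52
back: M2=105/22−3/11·19/52=243/52
back: M1=-23/2−1/3·243/52=-679/52
M: M0=0, M1=-679/52, M2=243/52, M3=19/52, M4=0
seg 0: a=-4, c=M0/2=0, d=(M1−M0)/(6·1)=-679/312, b=Δ0−h0·(2M0+M1)/6=3487/312
seg 1: a=5, c=M1/2=-679/104, d=(M2−M1)/(6·2)=461/312, b=Δ1−h1·(2M1+M2)/6=725/156
seg 2: a=0, c=M2/2=243/104, d=(M3−M2)/(6·2)=-14/39, b=Δ2−h2·(2M2+M3)/6=-583/156
seg 3: a=-1, c=M3/2=19/104, d=(M4−M3)/(6·3)=-19/936, b=Δ3−h3·(2M3+M4)/6=203/156
t_q=1/4 → seg 0, τ=1/4; S=-4+3487/312·τ+0·τ²+-679/312·τ³=-8253/6656

  seg 0: a=-4 b=3487/312 c=0 d=-679/312
  seg 1: a=5 b=725/156 c=-679/104 d=461/312
  seg 2: a=0 b=-583/156 c=243/104 d=-14/39
  seg 3: a=-1 b=203/156 c=19/104 d=-19/936
S(1/4) = -8253/6656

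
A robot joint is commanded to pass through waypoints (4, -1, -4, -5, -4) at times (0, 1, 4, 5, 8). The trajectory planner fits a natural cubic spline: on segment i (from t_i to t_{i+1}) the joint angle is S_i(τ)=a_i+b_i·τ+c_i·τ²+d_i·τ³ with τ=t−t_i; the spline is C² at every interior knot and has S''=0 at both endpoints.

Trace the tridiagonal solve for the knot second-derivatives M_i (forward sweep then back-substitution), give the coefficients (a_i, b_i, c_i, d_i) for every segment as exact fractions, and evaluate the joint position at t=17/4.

Δ: Δ0=-5, Δ1=-1, Δ2=-1, Δ3=1/3
row 1: diag=8, rhs=24; c'=3/8, d'=3
row 2: denom=8−3·3/8=55/8; d'=(0−3·3)/(55/8)=-72/55
row 3: denom=8−1·8/55=432/55; d'=(8−1·-72/55)/(432/55)=32/27
back: M3=32/27
back: M2=-72/55−8/55·32/27=-40/27
back: M1=3−3/8·-40/27=32/9
M: M0=0, M1=32/9, M2=-40/27, M3=32/27, M4=0
seg 0: a=4, c=M0/2=0, d=(M1−M0)/(6·1)=16/27, b=Δ0−h0·(2M0+M1)/6=-151/27
seg 1: a=-1, c=M1/2=16/9, d=(M2−M1)/(6·3)=-68/243, b=Δ1−h1·(2M1+M2)/6=-103/27
seg 2: a=-4, c=M2/2=-20/27, d=(M3−M2)/(6·1)=4/9, b=Δ2−h2·(2M2+M3)/6=-19/27
seg 3: a=-5, c=M3/2=16/27, d=(M4−M3)/(6·3)=-16/243, b=Δ3−h3·(2M3+M4)/6=-23/27
t_q=17/4 → seg 2, τ=1/4; S=-4+-19/27·τ+-20/27·τ²+4/9·τ³=-607/144

  seg 0: a=4 b=-151/27 c=0 d=16/27
  seg 1: a=-1 b=-103/27 c=16/9 d=-68/243
  seg 2: a=-4 b=-19/27 c=-20/27 d=4/9
  seg 3: a=-5 b=-23/27 c=16/27 d=-16/243
S(17/4) = -607/144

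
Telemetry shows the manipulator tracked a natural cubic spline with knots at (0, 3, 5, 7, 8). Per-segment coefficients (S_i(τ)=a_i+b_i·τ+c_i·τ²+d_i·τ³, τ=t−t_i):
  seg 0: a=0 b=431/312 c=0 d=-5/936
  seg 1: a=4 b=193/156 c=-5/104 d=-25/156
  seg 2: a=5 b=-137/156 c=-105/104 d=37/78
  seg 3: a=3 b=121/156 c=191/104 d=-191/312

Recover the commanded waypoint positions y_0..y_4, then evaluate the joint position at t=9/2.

y_0=0 y_1=4 y_2=5 y_3=3 y_4=5
S(9/2) = 1083/208

y_0 = S_0(0) = a_0 = 0
y_1 = S_1(0) = a_1 = 4
y_2 = S_2(0) = a_2 = 5
y_3 = S_3(0) = a_3 = 3
y_4 = S_3(1) = 5
t_q=9/2 is in segment 1 (τ=3/2); S_1(τ)=1083/208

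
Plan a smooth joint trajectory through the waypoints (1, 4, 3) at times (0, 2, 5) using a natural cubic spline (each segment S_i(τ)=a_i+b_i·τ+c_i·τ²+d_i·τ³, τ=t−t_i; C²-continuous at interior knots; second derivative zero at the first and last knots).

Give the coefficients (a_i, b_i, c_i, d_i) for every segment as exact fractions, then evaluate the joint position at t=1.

  seg 0: a=1 b=28/15 c=0 d=-11/120
  seg 1: a=4 b=23/30 c=-11/20 d=11/180
S(1) = 111/40

Δ: Δ0=3/2, Δ1=-1/3
row 1: diag=10, rhs=-11; c'=3/10, d'=-11/10
back: M1=-11/10
M: M0=0, M1=-11/10, M2=0
seg 0: a=1, c=M0/2=0, d=(M1−M0)/(6·2)=-11/120, b=Δ0−h0·(2M0+M1)/6=28/15
seg 1: a=4, c=M1/2=-11/20, d=(M2−M1)/(6·3)=11/180, b=Δ1−h1·(2M1+M2)/6=23/30
t_q=1 → seg 0, τ=1; S=1+28/15·τ+0·τ²+-11/120·τ³=111/40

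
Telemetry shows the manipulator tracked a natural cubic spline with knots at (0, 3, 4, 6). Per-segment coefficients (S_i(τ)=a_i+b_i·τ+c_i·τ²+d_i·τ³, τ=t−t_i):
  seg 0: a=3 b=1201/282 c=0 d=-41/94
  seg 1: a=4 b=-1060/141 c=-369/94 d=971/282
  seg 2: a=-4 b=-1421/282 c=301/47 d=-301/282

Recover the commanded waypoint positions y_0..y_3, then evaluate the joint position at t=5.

y_0=3 y_1=4 y_2=-4 y_3=3
S(5) = -174/47

y_0 = S_0(0) = a_0 = 3
y_1 = S_1(0) = a_1 = 4
y_2 = S_2(0) = a_2 = -4
y_3 = S_2(2) = 3
t_q=5 is in segment 2 (τ=1); S_2(τ)=-174/47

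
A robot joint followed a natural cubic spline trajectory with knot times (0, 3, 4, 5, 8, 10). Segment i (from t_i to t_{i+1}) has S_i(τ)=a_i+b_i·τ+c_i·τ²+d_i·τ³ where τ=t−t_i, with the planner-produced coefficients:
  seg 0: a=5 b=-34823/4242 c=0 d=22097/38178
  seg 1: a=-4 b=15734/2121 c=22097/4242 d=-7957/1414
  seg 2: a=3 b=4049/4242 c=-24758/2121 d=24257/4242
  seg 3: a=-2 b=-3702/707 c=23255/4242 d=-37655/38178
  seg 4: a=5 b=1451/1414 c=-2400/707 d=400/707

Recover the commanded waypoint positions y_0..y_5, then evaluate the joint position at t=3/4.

y_0 = S_0(0) = a_0 = 5
y_1 = S_1(0) = a_1 = -4
y_2 = S_2(0) = a_2 = 3
y_3 = S_3(0) = a_3 = -2
y_4 = S_4(0) = a_4 = 5
y_5 = S_4(2) = -2
t_q=3/4 is in segment 0 (τ=3/4); S_0(τ)=-82591/90496

y_0=5 y_1=-4 y_2=3 y_3=-2 y_4=5 y_5=-2
S(3/4) = -82591/90496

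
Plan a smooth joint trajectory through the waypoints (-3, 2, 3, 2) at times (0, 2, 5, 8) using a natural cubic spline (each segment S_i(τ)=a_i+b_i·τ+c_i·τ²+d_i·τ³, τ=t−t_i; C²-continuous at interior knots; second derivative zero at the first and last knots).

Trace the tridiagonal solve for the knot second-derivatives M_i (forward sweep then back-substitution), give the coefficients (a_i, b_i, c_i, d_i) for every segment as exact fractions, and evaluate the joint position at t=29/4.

Δ: Δ0=5/2, Δ1=1/3, Δ2=-1/3
row 1: diag=10, rhs=-13; c'=3/10, d'=-13/10
row 2: denom=12−3·3/10=111/10; d'=(-4−3·-13/10)/(111/10)=-1/111
back: M2=-1/111
back: M1=-13/10−3/10·-1/111=-48/37
M: M0=0, M1=-48/37, M2=-1/111, M3=0
seg 0: a=-3, c=M0/2=0, d=(M1−M0)/(6·2)=-4/37, b=Δ0−h0·(2M0+M1)/6=217/74
seg 1: a=2, c=M1/2=-24/37, d=(M2−M1)/(6·3)=143/1998, b=Δ1−h1·(2M1+M2)/6=121/74
seg 2: a=3, c=M2/2=-1/222, d=(M3−M2)/(6·3)=1/1998, b=Δ2−h2·(2M2+M3)/6=-12/37
t_q=29/4 → seg 2, τ=9/4; S=3+-12/37·τ+-1/222·τ²+1/1998·τ³=10671/4736

  seg 0: a=-3 b=217/74 c=0 d=-4/37
  seg 1: a=2 b=121/74 c=-24/37 d=143/1998
  seg 2: a=3 b=-12/37 c=-1/222 d=1/1998
S(29/4) = 10671/4736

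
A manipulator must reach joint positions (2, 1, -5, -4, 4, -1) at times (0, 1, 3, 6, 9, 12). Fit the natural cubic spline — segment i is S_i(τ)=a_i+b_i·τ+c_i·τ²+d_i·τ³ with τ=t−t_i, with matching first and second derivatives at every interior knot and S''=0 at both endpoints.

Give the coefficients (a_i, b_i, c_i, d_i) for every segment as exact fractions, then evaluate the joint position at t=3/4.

Δ: Δ0=-1, Δ1=-3, Δ2=1/3, Δ3=8/3, Δ4=-5/3
row 1: diag=6, rhs=-12; c'=1/3, d'=-2
row 2: denom=10−2·1/3=28/3; d'=(20−2·-2)/(28/3)=18/7
row 3: denom=12−3·9/28=309/28; d'=(14−3·18/7)/(309/28)=176/309
row 4: denom=12−3·28/103=1152/103; d'=(-26−3·176/309)/(1152/103)=-1427/576
back: M4=-1427/576
back: M3=176/309−28/103·-1427/576=179/144
back: M2=18/7−9/28·179/144=139/64
back: M1=-2−1/3·139/64=-523/192
M: M0=0, M1=-523/192, M2=139/64, M3=179/144, M4=-1427/576, M5=0
seg 0: a=2, c=M0/2=0, d=(M1−M0)/(6·1)=-523/1152, b=Δ0−h0·(2M0+M1)/6=-629/1152
seg 1: a=1, c=M1/2=-523/384, d=(M2−M1)/(6·2)=235/576, b=Δ1−h1·(2M1+M2)/6=-1099/576
seg 2: a=-5, c=M2/2=139/128, d=(M3−M2)/(6·3)=-535/10368, b=Δ2−h2·(2M2+M3)/6=-1417/576
seg 3: a=-4, c=M3/2=179/288, d=(M4−M3)/(6·3)=-2143/10368, b=Δ3−h3·(2M3+M4)/6=3067/1152
seg 4: a=4, c=M4/2=-1427/1152, d=(M5−M4)/(6·3)=1427/10368, b=Δ4−h4·(2M4+M5)/6=467/576
t_q=3/4 → seg 0, τ=3/4; S=2+-629/1152·τ+0·τ²+-523/1152·τ³=34381/24576

  seg 0: a=2 b=-629/1152 c=0 d=-523/1152
  seg 1: a=1 b=-1099/576 c=-523/384 d=235/576
  seg 2: a=-5 b=-1417/576 c=139/128 d=-535/10368
  seg 3: a=-4 b=3067/1152 c=179/288 d=-2143/10368
  seg 4: a=4 b=467/576 c=-1427/1152 d=1427/10368
S(3/4) = 34381/24576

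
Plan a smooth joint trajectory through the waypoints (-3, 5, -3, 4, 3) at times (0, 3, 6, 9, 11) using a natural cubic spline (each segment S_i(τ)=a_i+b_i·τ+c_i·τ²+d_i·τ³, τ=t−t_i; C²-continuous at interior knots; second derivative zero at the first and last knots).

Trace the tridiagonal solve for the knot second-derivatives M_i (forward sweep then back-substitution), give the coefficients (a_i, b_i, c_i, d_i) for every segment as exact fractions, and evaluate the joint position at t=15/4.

Δ: Δ0=8/3, Δ1=-8/3, Δ2=7/3, Δ3=-1/2
row 1: diag=12, rhs=-32; c'=1/4, d'=-8/3
row 2: denom=12−3·1/4=45/4; d'=(30−3·-8/3)/(45/4)=152/45
row 3: denom=10−3·4/15=46/5; d'=(-17−3·152/45)/(46/5)=-407/138
back: M3=-407/138
back: M2=152/45−4/15·-407/138=862/207
back: M1=-8/3−1/4·862/207=-1535/414
M: M0=0, M1=-1535/414, M2=862/207, M3=-407/138, M4=0
seg 0: a=-3, c=M0/2=0, d=(M1−M0)/(6·3)=-1535/7452, b=Δ0−h0·(2M0+M1)/6=3743/828
seg 1: a=5, c=M1/2=-1535/828, d=(M2−M1)/(6·3)=3259/7452, b=Δ1−h1·(2M1+M2)/6=-431/414
seg 2: a=-3, c=M2/2=431/207, d=(M3−M2)/(6·3)=-2945/7452, b=Δ2−h2·(2M2+M3)/6=-295/828
seg 3: a=4, c=M3/2=-407/276, d=(M4−M3)/(6·2)=407/1656, b=Δ3−h3·(2M3+M4)/6=607/414
t_q=15/4 → seg 1, τ=3/4; S=5+-431/414·τ+-1535/828·τ²+3259/7452·τ³=19789/5888

  seg 0: a=-3 b=3743/828 c=0 d=-1535/7452
  seg 1: a=5 b=-431/414 c=-1535/828 d=3259/7452
  seg 2: a=-3 b=-295/828 c=431/207 d=-2945/7452
  seg 3: a=4 b=607/414 c=-407/276 d=407/1656
S(15/4) = 19789/5888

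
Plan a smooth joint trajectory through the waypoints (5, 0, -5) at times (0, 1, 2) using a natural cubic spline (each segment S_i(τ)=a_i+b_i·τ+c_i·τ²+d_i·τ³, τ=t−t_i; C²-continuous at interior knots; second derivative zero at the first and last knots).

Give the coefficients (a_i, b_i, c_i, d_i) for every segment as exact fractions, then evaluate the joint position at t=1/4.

Δ: Δ0=-5, Δ1=-5
row 1: diag=4, rhs=0; c'=1/4, d'=0
back: M1=0
M: M0=0, M1=0, M2=0
seg 0: a=5, c=M0/2=0, d=(M1−M0)/(6·1)=0, b=Δ0−h0·(2M0+M1)/6=-5
seg 1: a=0, c=M1/2=0, d=(M2−M1)/(6·1)=0, b=Δ1−h1·(2M1+M2)/6=-5
t_q=1/4 → seg 0, τ=1/4; S=5+-5·τ+0·τ²+0·τ³=15/4

  seg 0: a=5 b=-5 c=0 d=0
  seg 1: a=0 b=-5 c=0 d=0
S(1/4) = 15/4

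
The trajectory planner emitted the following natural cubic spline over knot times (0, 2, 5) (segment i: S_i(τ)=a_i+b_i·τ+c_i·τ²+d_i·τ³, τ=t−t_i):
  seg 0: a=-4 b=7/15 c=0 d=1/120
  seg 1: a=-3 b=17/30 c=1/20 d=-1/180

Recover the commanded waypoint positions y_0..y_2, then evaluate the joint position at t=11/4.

y_0=-4 y_1=-3 y_2=-1
S(11/4) = -3263/1280

y_0 = S_0(0) = a_0 = -4
y_1 = S_1(0) = a_1 = -3
y_2 = S_1(3) = -1
t_q=11/4 is in segment 1 (τ=3/4); S_1(τ)=-3263/1280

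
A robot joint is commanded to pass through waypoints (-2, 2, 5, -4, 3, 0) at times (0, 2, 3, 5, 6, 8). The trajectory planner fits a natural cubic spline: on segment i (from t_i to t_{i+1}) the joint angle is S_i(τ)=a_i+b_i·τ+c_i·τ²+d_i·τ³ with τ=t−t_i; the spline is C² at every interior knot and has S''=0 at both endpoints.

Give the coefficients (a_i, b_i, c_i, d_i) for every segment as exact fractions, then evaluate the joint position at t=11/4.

Δ: Δ0=2, Δ1=3, Δ2=-9/2, Δ3=7, Δ4=-3/2
row 1: diag=6, rhs=6; c'=1/6, d'=1
row 2: denom=6−1·1/6=35/6; d'=(-45−1·1)/(35/6)=-276/35
row 3: denom=6−2·12/35=186/35; d'=(69−2·-276/35)/(186/35)=989/62
row 4: denom=6−1·35/186=1081/186; d'=(-51−1·989/62)/(1081/186)=-12453/1081
back: M4=-12453/1081
back: M3=989/62−35/186·-12453/1081=19587/1081
back: M2=-276/35−12/35·19587/1081=-15240/1081
back: M1=1−1/6·-15240/1081=3621/1081
M: M0=0, M1=3621/1081, M2=-15240/1081, M3=19587/1081, M4=-12453/1081, M5=0
seg 0: a=-2, c=M0/2=0, d=(M1−M0)/(6·2)=1207/4324, b=Δ0−h0·(2M0+M1)/6=955/1081
seg 1: a=2, c=M1/2=3621/2162, d=(M2−M1)/(6·1)=-6287/2162, b=Δ1−h1·(2M1+M2)/6=4576/1081
seg 2: a=5, c=M2/2=-7620/1081, d=(M3−M2)/(6·2)=247/92, b=Δ2−h2·(2M2+M3)/6=-2467/2162
seg 3: a=-4, c=M3/2=19587/2162, d=(M4−M3)/(6·1)=-5340/1081, b=Δ3−h3·(2M3+M4)/6=6227/2162
seg 4: a=3, c=M4/2=-12453/2162, d=(M5−M4)/(6·2)=4151/4324, b=Δ4−h4·(2M4+M5)/6=13361/2162
t_q=11/4 → seg 1, τ=3/4; S=2+4576/1081·τ+3621/2162·τ²+-6287/2162·τ³=676639/138368

  seg 0: a=-2 b=955/1081 c=0 d=1207/4324
  seg 1: a=2 b=4576/1081 c=3621/2162 d=-6287/2162
  seg 2: a=5 b=-2467/2162 c=-7620/1081 d=247/92
  seg 3: a=-4 b=6227/2162 c=19587/2162 d=-5340/1081
  seg 4: a=3 b=13361/2162 c=-12453/2162 d=4151/4324
S(11/4) = 676639/138368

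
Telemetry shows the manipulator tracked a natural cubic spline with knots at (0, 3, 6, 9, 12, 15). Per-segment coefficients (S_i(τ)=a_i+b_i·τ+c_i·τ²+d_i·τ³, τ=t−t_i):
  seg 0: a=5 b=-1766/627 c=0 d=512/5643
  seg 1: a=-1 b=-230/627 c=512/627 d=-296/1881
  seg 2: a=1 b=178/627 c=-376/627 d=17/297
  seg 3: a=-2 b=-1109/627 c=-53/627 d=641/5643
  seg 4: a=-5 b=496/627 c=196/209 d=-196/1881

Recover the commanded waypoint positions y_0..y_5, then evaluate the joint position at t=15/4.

y_0 = S_0(0) = a_0 = 5
y_1 = S_1(0) = a_1 = -1
y_2 = S_2(0) = a_2 = 1
y_3 = S_3(0) = a_3 = -2
y_4 = S_4(0) = a_4 = -5
y_5 = S_4(3) = 3
t_q=15/4 is in segment 1 (τ=3/4); S_1(τ)=-1475/1672

y_0=5 y_1=-1 y_2=1 y_3=-2 y_4=-5 y_5=3
S(15/4) = -1475/1672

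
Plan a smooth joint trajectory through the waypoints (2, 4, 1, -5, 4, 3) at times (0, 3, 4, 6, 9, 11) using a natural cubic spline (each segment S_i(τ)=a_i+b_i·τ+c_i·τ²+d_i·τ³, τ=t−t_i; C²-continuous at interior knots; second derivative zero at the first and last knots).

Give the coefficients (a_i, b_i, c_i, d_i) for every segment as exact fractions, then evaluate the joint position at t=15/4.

Δ: Δ0=2/3, Δ1=-3, Δ2=-3, Δ3=3, Δ4=-1/2
row 1: diag=8, rhs=-22; c'=1/8, d'=-11/4
row 2: denom=6−1·1/8=47/8; d'=(0−1·-11/4)/(47/8)=22/47
row 3: denom=10−2·16/47=438/47; d'=(36−2·22/47)/(438/47)=824/219
row 4: denom=10−3·47/146=1319/146; d'=(-21−3·824/219)/(1319/146)=-4714/1319
back: M4=-4714/1319
back: M3=824/219−47/146·-4714/1319=19441/3957
back: M2=22/47−16/47·19441/3957=-4766/3957
back: M1=-11/4−1/8·-4766/3957=-10286/3957
M: M0=0, M1=-10286/3957, M2=-4766/3957, M3=19441/3957, M4=-4714/1319, M5=0
seg 0: a=2, c=M0/2=0, d=(M1−M0)/(6·3)=-5143/35613, b=Δ0−h0·(2M0+M1)/6=7781/3957
seg 1: a=4, c=M1/2=-5143/3957, d=(M2−M1)/(6·1)=920/3957, b=Δ1−h1·(2M1+M2)/6=-7648/3957
seg 2: a=1, c=M2/2=-2383/3957, d=(M3−M2)/(6·2)=8069/15828, b=Δ2−h2·(2M2+M3)/6=-5058/1319
seg 3: a=-5, c=M3/2=19441/7914, d=(M4−M3)/(6·3)=-33583/71226, b=Δ3−h3·(2M3+M4)/6=-499/3957
seg 4: a=4, c=M4/2=-2357/1319, d=(M5−M4)/(6·2)=2357/7914, b=Δ4−h4·(2M4+M5)/6=14899/7914
t_q=15/4 → seg 1, τ=3/4; S=4+-7648/3957·τ+-5143/3957·τ²+920/3957·τ³=40465/21104

  seg 0: a=2 b=7781/3957 c=0 d=-5143/35613
  seg 1: a=4 b=-7648/3957 c=-5143/3957 d=920/3957
  seg 2: a=1 b=-5058/1319 c=-2383/3957 d=8069/15828
  seg 3: a=-5 b=-499/3957 c=19441/7914 d=-33583/71226
  seg 4: a=4 b=14899/7914 c=-2357/1319 d=2357/7914
S(15/4) = 40465/21104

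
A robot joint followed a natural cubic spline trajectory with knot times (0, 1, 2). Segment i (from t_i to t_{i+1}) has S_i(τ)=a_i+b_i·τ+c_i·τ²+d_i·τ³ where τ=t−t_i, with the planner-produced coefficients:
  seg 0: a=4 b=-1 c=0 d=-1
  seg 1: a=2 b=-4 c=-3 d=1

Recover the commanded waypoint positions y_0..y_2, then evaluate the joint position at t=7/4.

y_0 = S_0(0) = a_0 = 4
y_1 = S_1(0) = a_1 = 2
y_2 = S_1(1) = -4
t_q=7/4 is in segment 1 (τ=3/4); S_1(τ)=-145/64

y_0=4 y_1=2 y_2=-4
S(7/4) = -145/64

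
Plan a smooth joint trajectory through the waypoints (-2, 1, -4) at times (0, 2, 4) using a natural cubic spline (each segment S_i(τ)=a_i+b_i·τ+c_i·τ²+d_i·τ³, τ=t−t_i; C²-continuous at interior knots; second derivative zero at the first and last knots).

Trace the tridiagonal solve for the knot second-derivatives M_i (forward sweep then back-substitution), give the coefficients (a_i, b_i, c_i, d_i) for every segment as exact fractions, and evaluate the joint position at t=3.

Δ: Δ0=3/2, Δ1=-5/2
row 1: diag=8, rhs=-24; c'=1/4, d'=-3
back: M1=-3
M: M0=0, M1=-3, M2=0
seg 0: a=-2, c=M0/2=0, d=(M1−M0)/(6·2)=-1/4, b=Δ0−h0·(2M0+M1)/6=5/2
seg 1: a=1, c=M1/2=-3/2, d=(M2−M1)/(6·2)=1/4, b=Δ1−h1·(2M1+M2)/6=-1/2
t_q=3 → seg 1, τ=1; S=1+-1/2·τ+-3/2·τ²+1/4·τ³=-3/4

  seg 0: a=-2 b=5/2 c=0 d=-1/4
  seg 1: a=1 b=-1/2 c=-3/2 d=1/4
S(3) = -3/4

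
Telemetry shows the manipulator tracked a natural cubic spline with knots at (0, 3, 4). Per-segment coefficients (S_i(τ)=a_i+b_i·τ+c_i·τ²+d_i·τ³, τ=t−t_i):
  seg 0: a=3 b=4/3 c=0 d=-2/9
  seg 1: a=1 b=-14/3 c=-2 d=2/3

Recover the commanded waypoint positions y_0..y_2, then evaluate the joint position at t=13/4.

y_0 = S_0(0) = a_0 = 3
y_1 = S_1(0) = a_1 = 1
y_2 = S_1(1) = -5
t_q=13/4 is in segment 1 (τ=1/4); S_1(τ)=-9/32

y_0=3 y_1=1 y_2=-5
S(13/4) = -9/32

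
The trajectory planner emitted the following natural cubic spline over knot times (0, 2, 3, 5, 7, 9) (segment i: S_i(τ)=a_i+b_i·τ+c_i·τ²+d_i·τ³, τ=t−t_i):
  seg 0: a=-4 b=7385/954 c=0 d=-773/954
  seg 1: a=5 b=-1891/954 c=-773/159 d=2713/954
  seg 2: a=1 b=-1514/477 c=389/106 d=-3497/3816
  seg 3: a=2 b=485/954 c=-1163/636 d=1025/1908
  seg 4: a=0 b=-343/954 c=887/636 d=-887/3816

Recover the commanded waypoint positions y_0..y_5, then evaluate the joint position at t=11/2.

y_0=-4 y_1=5 y_2=1 y_3=2 y_4=0 y_5=3
S(11/2) = 9485/5088

y_0 = S_0(0) = a_0 = -4
y_1 = S_1(0) = a_1 = 5
y_2 = S_2(0) = a_2 = 1
y_3 = S_3(0) = a_3 = 2
y_4 = S_4(0) = a_4 = 0
y_5 = S_4(2) = 3
t_q=11/2 is in segment 3 (τ=1/2); S_3(τ)=9485/5088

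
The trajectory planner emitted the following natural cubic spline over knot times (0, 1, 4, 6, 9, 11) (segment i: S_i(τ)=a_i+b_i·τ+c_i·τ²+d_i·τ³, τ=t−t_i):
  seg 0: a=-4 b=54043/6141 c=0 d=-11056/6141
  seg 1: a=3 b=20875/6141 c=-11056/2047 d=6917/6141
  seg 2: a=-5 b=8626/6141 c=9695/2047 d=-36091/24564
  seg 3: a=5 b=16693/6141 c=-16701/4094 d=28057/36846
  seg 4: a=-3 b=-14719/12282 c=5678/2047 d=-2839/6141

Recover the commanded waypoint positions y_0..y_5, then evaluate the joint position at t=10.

y_0 = S_0(0) = a_0 = -4
y_1 = S_1(0) = a_1 = 3
y_2 = S_2(0) = a_2 = -5
y_3 = S_3(0) = a_3 = 5
y_4 = S_4(0) = a_4 = -3
y_5 = S_4(2) = 2
t_q=10 is in segment 4 (τ=1); S_4(τ)=-7725/4094

y_0=-4 y_1=3 y_2=-5 y_3=5 y_4=-3 y_5=2
S(10) = -7725/4094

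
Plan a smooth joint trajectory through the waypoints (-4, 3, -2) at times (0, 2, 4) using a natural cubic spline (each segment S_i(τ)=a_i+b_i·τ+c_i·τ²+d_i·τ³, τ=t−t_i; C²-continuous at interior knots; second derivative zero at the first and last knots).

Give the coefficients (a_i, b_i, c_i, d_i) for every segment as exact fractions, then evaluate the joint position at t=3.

Δ: Δ0=7/2, Δ1=-5/2
row 1: diag=8, rhs=-36; c'=1/4, d'=-9/2
back: M1=-9/2
M: M0=0, M1=-9/2, M2=0
seg 0: a=-4, c=M0/2=0, d=(M1−M0)/(6·2)=-3/8, b=Δ0−h0·(2M0+M1)/6=5
seg 1: a=3, c=M1/2=-9/4, d=(M2−M1)/(6·2)=3/8, b=Δ1−h1·(2M1+M2)/6=1/2
t_q=3 → seg 1, τ=1; S=3+1/2·τ+-9/4·τ²+3/8·τ³=13/8

  seg 0: a=-4 b=5 c=0 d=-3/8
  seg 1: a=3 b=1/2 c=-9/4 d=3/8
S(3) = 13/8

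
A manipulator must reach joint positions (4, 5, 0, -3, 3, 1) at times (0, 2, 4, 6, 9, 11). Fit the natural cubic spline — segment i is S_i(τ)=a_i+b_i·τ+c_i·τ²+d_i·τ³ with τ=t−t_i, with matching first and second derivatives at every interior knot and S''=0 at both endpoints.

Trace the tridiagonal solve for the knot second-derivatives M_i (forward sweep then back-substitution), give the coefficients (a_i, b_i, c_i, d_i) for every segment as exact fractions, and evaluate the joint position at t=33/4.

Δ: Δ0=1/2, Δ1=-5/2, Δ2=-3/2, Δ3=2, Δ4=-1
row 1: diag=8, rhs=-18; c'=1/4, d'=-9/4
row 2: denom=8−2·1/4=15/2; d'=(6−2·-9/4)/(15/2)=7/5
row 3: denom=10−2·4/15=142/15; d'=(21−2·7/5)/(142/15)=273/142
row 4: denom=10−3·45/142=1285/142; d'=(-18−3·273/142)/(1285/142)=-675/257
back: M4=-675/257
back: M3=273/142−45/142·-675/257=708/257
back: M2=7/5−4/15·708/257=171/257
back: M1=-9/4−1/4·171/257=-621/257
M: M0=0, M1=-621/257, M2=171/257, M3=708/257, M4=-675/257, M5=0
seg 0: a=4, c=M0/2=0, d=(M1−M0)/(6·2)=-207/1028, b=Δ0−h0·(2M0+M1)/6=671/514
seg 1: a=5, c=M1/2=-621/514, d=(M2−M1)/(6·2)=66/257, b=Δ1−h1·(2M1+M2)/6=-571/514
seg 2: a=0, c=M2/2=171/514, d=(M3−M2)/(6·2)=179/1028, b=Δ2−h2·(2M2+M3)/6=-1471/514
seg 3: a=-3, c=M3/2=354/257, d=(M4−M3)/(6·3)=-461/1542, b=Δ3−h3·(2M3+M4)/6=287/514
seg 4: a=3, c=M4/2=-675/514, d=(M5−M4)/(6·2)=225/1028, b=Δ4−h4·(2M4+M5)/6=193/257
t_q=33/4 → seg 3, τ=9/4; S=-3+287/514·τ+354/257·τ²+-461/1542·τ³=60009/32896

  seg 0: a=4 b=671/514 c=0 d=-207/1028
  seg 1: a=5 b=-571/514 c=-621/514 d=66/257
  seg 2: a=0 b=-1471/514 c=171/514 d=179/1028
  seg 3: a=-3 b=287/514 c=354/257 d=-461/1542
  seg 4: a=3 b=193/257 c=-675/514 d=225/1028
S(33/4) = 60009/32896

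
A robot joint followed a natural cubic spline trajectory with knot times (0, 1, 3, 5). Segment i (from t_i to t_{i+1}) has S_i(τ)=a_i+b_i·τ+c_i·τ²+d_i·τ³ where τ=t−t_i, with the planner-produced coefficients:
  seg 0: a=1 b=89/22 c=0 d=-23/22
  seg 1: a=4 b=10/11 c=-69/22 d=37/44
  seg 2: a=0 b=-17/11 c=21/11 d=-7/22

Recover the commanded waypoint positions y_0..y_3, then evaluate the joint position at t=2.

y_0=1 y_1=4 y_2=0 y_3=2
S(2) = 115/44

y_0 = S_0(0) = a_0 = 1
y_1 = S_1(0) = a_1 = 4
y_2 = S_2(0) = a_2 = 0
y_3 = S_2(2) = 2
t_q=2 is in segment 1 (τ=1); S_1(τ)=115/44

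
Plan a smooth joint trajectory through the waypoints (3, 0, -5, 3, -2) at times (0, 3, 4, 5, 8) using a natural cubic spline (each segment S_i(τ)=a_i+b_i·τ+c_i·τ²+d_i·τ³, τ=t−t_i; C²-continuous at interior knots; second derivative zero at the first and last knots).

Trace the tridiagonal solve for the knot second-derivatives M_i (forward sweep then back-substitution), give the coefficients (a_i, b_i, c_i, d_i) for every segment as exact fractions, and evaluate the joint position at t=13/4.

Δ: Δ0=-1, Δ1=-5, Δ2=8, Δ3=-5/3
row 1: diag=8, rhs=-24; c'=1/8, d'=-3
row 2: denom=4−1·1/8=31/8; d'=(78−1·-3)/(31/8)=648/31
row 3: denom=8−1·8/31=240/31; d'=(-58−1·648/31)/(240/31)=-1223/120
back: M3=-1223/120
back: M2=648/31−8/31·-1223/120=353/15
back: M1=-3−1/8·353/15=-713/120
M: M0=0, M1=-713/120, M2=353/15, M3=-1223/120, M4=0
seg 0: a=3, c=M0/2=0, d=(M1−M0)/(6·3)=-713/2160, b=Δ0−h0·(2M0+M1)/6=473/240
seg 1: a=0, c=M1/2=-713/240, d=(M2−M1)/(6·1)=393/80, b=Δ1−h1·(2M1+M2)/6=-833/120
seg 2: a=-5, c=M2/2=353/30, d=(M3−M2)/(6·1)=-1349/240, b=Δ2−h2·(2M2+M3)/6=89/48
seg 3: a=3, c=M3/2=-1223/240, d=(M4−M3)/(6·3)=1223/2160, b=Δ3−h3·(2M3+M4)/6=341/40
t_q=13/4 → seg 1, τ=1/4; S=0+-833/120·τ+-713/240·τ²+393/80·τ³=-9443/5120

  seg 0: a=3 b=473/240 c=0 d=-713/2160
  seg 1: a=0 b=-833/120 c=-713/240 d=393/80
  seg 2: a=-5 b=89/48 c=353/30 d=-1349/240
  seg 3: a=3 b=341/40 c=-1223/240 d=1223/2160
S(13/4) = -9443/5120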